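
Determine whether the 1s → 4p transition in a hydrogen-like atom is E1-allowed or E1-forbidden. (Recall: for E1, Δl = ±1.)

l: 0 → 1 (Δl = +1). Δl = ±1 ok.
All E1 selection rules are satisfied.

allowed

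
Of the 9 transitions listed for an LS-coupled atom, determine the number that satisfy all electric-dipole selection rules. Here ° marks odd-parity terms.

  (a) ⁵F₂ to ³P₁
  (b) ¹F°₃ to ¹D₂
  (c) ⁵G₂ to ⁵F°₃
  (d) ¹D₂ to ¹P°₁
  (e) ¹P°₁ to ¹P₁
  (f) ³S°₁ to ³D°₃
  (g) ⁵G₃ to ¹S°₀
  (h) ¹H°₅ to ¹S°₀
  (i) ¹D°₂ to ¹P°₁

4

(a) forbidden (parity, ΔS, ΔL fail)
(b) allowed
(c) allowed
(d) allowed
(e) allowed
(f) forbidden (parity, ΔL, ΔJ fail)
(g) forbidden (ΔS, ΔL, ΔJ fail)
(h) forbidden (parity, ΔL, ΔJ fail)
(i) forbidden (parity fails)
Total allowed: 4 of 9.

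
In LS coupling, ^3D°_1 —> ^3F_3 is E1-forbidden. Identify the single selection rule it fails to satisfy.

Initial level: S=1, L=2, J=1, parity odd. Final level: S=1, L=3, J=3, parity even.
Parity must change: odd → even — ok.
ΔS = 0: S: 1 → 1 — ok.
ΔL = 0, ±1 (not L=0↔0): L: 2 → 3, ΔL = +1 — ok.
ΔJ = 0, ±1 (not J=0↔0): J: 1 → 3, ΔJ = +2 — fails.

the ΔJ = 0, ±1 rule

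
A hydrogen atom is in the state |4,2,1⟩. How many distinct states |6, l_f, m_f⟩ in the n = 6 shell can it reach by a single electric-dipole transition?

5

E1 requires Δl = ±1, so l_f ∈ {1, 3}; with 0 ≤ l_f ≤ n_f−1 = 5, the allowed l_f values are {1, 3}.
For l_f = 1: m_f ∈ {m_i−1, m_i, m_i+1} ∩ [−1, 1] = {0, 1} → 2 states.
For l_f = 3: m_f ∈ {m_i−1, m_i, m_i+1} ∩ [−3, 3] = {0, 1, 2} → 3 states.
Total: 5.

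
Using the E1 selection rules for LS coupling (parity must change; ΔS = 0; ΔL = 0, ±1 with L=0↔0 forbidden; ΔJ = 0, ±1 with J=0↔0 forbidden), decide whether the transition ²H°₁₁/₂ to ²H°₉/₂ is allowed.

Reading off the term symbols: S 1/2→1/2, L 5→5, J 11/2→9/2, parity odd→odd.
Parity must change: odd → odd — fails.
ΔS = 0: S: 1/2 → 1/2 — ok.
ΔL = 0, ±1 (not L=0↔0): L: 5 → 5, ΔL = +0 — ok.
ΔJ = 0, ±1 (not J=0↔0): J: 11/2 → 9/2, ΔJ = -1 — ok.
Rule(s) violated: parity.

forbidden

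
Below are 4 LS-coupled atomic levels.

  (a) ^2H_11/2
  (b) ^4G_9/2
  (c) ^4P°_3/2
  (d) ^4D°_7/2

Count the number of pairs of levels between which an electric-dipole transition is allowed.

0

(a)–(b): forbidden (parity, ΔS).
(a)–(c): forbidden (ΔS, ΔL, ΔJ).
(a)–(d): forbidden (ΔS, ΔL, ΔJ).
(b)–(c): forbidden (ΔL, ΔJ).
(b)–(d): forbidden (ΔL).
(c)–(d): forbidden (parity, ΔJ).
Allowed pairs: 0 of 6.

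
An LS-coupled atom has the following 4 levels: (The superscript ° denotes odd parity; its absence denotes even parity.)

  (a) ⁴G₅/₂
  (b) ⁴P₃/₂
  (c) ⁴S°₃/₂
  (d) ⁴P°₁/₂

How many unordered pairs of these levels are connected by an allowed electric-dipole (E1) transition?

2

(a)–(b): forbidden (parity, ΔL).
(a)–(c): forbidden (ΔL).
(a)–(d): forbidden (ΔL, ΔJ).
(b)–(c): allowed.
(b)–(d): allowed.
(c)–(d): forbidden (parity).
Allowed pairs: 2 of 6.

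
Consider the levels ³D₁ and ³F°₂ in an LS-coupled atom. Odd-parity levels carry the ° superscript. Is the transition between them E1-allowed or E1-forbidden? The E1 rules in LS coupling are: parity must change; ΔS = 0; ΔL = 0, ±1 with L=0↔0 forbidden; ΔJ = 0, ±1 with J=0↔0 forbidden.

Parity must change: even → odd — satisfied.
ΔS = 0: S: 1 → 1 — satisfied.
ΔL = 0, ±1 (not L=0↔0): L: 2 → 3, ΔL = +1 — satisfied.
ΔJ = 0, ±1 (not J=0↔0): J: 1 → 2, ΔJ = +1 — satisfied.
All four E1 rules are satisfied.

allowed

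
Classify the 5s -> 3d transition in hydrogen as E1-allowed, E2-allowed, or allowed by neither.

Δl = 2 − 0 = +2; l_i + l_f = 2.
E1 (Δl = ±1): not satisfied.
E2 (Δl = 0,±2, l_i+l_f ≥ 2): satisfied.

E2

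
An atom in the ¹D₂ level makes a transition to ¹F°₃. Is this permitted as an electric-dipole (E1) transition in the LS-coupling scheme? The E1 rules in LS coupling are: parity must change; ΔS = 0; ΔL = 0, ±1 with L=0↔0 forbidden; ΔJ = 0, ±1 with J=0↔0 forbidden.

Initial level: S=0, L=2, J=2, parity even. Final level: S=0, L=3, J=3, parity odd.
Parity must change: even → odd — ok.
ΔS = 0: S: 0 → 0 — ok.
ΔL = 0, ±1 (not L=0↔0): L: 2 → 3, ΔL = +1 — ok.
ΔJ = 0, ±1 (not J=0↔0): J: 2 → 3, ΔJ = +1 — ok.
All four E1 rules are satisfied.

allowed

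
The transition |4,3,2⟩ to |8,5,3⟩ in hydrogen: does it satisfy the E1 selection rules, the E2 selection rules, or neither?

E2

Δl = 5 − 3 = +2; l_i + l_f = 8.
Δm_l = +1.
E1 (Δl = ±1, |Δm_l| ≤ 1): not satisfied.
E2 (Δl = 0,±2, l_i+l_f ≥ 2, |Δm_l| ≤ 2): satisfied.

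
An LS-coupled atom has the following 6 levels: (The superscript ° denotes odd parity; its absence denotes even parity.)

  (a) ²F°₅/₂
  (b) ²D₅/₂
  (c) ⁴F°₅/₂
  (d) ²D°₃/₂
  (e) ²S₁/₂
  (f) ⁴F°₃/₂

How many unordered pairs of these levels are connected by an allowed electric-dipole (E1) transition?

(a)–(b): allowed.
(a)–(c): forbidden (parity, ΔS).
(a)–(d): forbidden (parity).
(a)–(e): forbidden (ΔL, ΔJ).
(a)–(f): forbidden (parity, ΔS).
(b)–(c): forbidden (ΔS).
(b)–(d): allowed.
(b)–(e): forbidden (parity, ΔL, ΔJ).
(b)–(f): forbidden (ΔS).
(c)–(d): forbidden (parity, ΔS).
(c)–(e): forbidden (ΔS, ΔL, ΔJ).
(c)–(f): forbidden (parity).
(d)–(e): forbidden (ΔL).
(d)–(f): forbidden (parity, ΔS).
(e)–(f): forbidden (ΔS, ΔL).
Allowed pairs: 2 of 15.

2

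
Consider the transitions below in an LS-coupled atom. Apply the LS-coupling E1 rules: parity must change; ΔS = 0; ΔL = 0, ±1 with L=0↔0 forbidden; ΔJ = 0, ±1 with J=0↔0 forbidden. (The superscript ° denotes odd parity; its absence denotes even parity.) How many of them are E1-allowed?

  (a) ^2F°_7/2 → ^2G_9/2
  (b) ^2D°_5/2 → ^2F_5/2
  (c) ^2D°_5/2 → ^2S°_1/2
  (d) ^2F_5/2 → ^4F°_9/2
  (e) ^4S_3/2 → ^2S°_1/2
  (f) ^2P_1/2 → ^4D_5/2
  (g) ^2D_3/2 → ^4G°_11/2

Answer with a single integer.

(a) allowed
(b) allowed
(c) forbidden (parity, ΔL, ΔJ fail)
(d) forbidden (ΔS, ΔJ fail)
(e) forbidden (ΔS, ΔL fail)
(f) forbidden (parity, ΔS, ΔJ fail)
(g) forbidden (ΔS, ΔL, ΔJ fail)
Total allowed: 2 of 7.

2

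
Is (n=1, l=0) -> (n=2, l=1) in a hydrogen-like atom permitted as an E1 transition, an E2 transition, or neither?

E1

Δl = 1 − 0 = +1; l_i + l_f = 1.
E1 (Δl = ±1): satisfied.
E2 (Δl = 0,±2, l_i+l_f ≥ 2): not satisfied.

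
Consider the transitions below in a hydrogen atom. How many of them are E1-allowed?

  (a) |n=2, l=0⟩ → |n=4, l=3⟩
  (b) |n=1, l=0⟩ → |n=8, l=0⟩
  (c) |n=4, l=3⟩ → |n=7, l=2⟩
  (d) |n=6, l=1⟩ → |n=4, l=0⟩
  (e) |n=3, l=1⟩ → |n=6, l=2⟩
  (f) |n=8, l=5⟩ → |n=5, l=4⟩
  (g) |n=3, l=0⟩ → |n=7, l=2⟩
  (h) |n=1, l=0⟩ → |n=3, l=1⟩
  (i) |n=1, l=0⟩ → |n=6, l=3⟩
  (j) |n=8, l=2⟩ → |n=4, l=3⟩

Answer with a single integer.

(a) forbidden — Δl = +3 (E1 requires Δl = ±1)
(b) forbidden — Δl = +0 (E1 requires Δl = ±1)
(c) allowed
(d) allowed
(e) allowed
(f) allowed
(g) forbidden — Δl = +2 (E1 requires Δl = ±1)
(h) allowed
(i) forbidden — Δl = +3 (E1 requires Δl = ±1)
(j) allowed
Total allowed: 6 of 10.

6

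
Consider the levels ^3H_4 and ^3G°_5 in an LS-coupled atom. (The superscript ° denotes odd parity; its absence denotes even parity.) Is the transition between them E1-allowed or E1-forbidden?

Initial level: S=1, L=5, J=4, parity even. Final level: S=1, L=4, J=5, parity odd.
Parity must change: even → odd — satisfied.
ΔS = 0: S: 1 → 1 — satisfied.
ΔL = 0, ±1 (not L=0↔0): L: 5 → 4, ΔL = -1 — satisfied.
ΔJ = 0, ±1 (not J=0↔0): J: 4 → 5, ΔJ = +1 — satisfied.
All four E1 rules are satisfied.

allowed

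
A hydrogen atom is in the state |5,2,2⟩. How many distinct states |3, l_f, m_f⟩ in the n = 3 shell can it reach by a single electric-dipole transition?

1

E1 requires Δl = ±1, so l_f ∈ {1, 3}; with 0 ≤ l_f ≤ n_f−1 = 2, the allowed l_f values are {1}.
For l_f = 1: m_f ∈ {m_i−1, m_i, m_i+1} ∩ [−1, 1] = {1} → 1 state.
Total: 1.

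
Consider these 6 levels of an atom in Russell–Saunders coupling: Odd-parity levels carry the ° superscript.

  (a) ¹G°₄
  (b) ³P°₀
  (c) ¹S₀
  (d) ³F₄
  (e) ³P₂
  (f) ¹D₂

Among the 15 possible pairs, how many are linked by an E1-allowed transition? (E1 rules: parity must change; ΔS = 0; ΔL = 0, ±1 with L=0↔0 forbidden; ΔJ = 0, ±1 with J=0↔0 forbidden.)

0

(a)–(b): forbidden (parity, ΔS, ΔL, ΔJ).
(a)–(c): forbidden (ΔL, ΔJ).
(a)–(d): forbidden (ΔS).
(a)–(e): forbidden (ΔS, ΔL, ΔJ).
(a)–(f): forbidden (ΔL, ΔJ).
(b)–(c): forbidden (ΔS, ΔJ).
(b)–(d): forbidden (ΔL, ΔJ).
(b)–(e): forbidden (ΔJ).
(b)–(f): forbidden (ΔS, ΔJ).
(c)–(d): forbidden (parity, ΔS, ΔL, ΔJ).
(c)–(e): forbidden (parity, ΔS, ΔJ).
(c)–(f): forbidden (parity, ΔL, ΔJ).
(d)–(e): forbidden (parity, ΔL, ΔJ).
(d)–(f): forbidden (parity, ΔS, ΔJ).
(e)–(f): forbidden (parity, ΔS).
Allowed pairs: 0 of 15.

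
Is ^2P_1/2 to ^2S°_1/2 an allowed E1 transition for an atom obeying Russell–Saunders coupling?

Initial level: S=1/2, L=1, J=1/2, parity even. Final level: S=1/2, L=0, J=1/2, parity odd.
Parity must change: even → odd — ✓.
ΔS = 0: S: 1/2 → 1/2 — ✓.
ΔL = 0, ±1 (not L=0↔0): L: 1 → 0, ΔL = -1 — ✓.
ΔJ = 0, ±1 (not J=0↔0): J: 1/2 → 1/2, ΔJ = +0 — ✓.
All four E1 rules are satisfied.

allowed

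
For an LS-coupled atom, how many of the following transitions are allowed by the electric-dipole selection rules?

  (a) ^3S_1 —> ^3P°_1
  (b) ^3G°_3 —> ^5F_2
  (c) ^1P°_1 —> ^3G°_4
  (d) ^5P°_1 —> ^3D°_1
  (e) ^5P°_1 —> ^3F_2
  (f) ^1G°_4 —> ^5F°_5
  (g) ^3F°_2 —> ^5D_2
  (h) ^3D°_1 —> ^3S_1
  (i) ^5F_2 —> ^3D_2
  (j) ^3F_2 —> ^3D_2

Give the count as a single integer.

(a) allowed
(b) forbidden (ΔS fails)
(c) forbidden (parity, ΔS, ΔL, ΔJ fail)
(d) forbidden (parity, ΔS fail)
(e) forbidden (ΔS, ΔL fail)
(f) forbidden (parity, ΔS fail)
(g) forbidden (ΔS fails)
(h) forbidden (ΔL fails)
(i) forbidden (parity, ΔS fail)
(j) forbidden (parity fails)
Total allowed: 1 of 10.

1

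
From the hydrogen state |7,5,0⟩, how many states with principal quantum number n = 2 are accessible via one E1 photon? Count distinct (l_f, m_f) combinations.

E1 requires l_f ∈ {4, 6}, but neither lies in [0, 1], so no final state is reachable.
Total: 0.

0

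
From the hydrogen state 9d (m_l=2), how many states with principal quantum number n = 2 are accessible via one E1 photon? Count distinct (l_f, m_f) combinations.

E1 requires Δl = ±1, so l_f ∈ {1, 3}; with 0 ≤ l_f ≤ n_f−1 = 1, the allowed l_f values are {1}.
For l_f = 1: m_f ∈ {m_i−1, m_i, m_i+1} ∩ [−1, 1] = {1} → 1 state.
Total: 1.

1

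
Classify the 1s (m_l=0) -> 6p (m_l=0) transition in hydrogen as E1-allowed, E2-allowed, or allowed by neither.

Δl = 1 − 0 = +1; l_i + l_f = 1.
Δm_l = +0.
E1 (Δl = ±1, |Δm_l| ≤ 1): satisfied.
E2 (Δl = 0,±2, l_i+l_f ≥ 2, |Δm_l| ≤ 2): not satisfied.

E1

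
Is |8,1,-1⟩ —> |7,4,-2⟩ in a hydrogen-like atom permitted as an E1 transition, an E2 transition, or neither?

neither

Δl = 4 − 1 = +3; l_i + l_f = 5.
Δm_l = -1.
E1 (Δl = ±1, |Δm_l| ≤ 1): not satisfied.
E2 (Δl = 0,±2, l_i+l_f ≥ 2, |Δm_l| ≤ 2): not satisfied.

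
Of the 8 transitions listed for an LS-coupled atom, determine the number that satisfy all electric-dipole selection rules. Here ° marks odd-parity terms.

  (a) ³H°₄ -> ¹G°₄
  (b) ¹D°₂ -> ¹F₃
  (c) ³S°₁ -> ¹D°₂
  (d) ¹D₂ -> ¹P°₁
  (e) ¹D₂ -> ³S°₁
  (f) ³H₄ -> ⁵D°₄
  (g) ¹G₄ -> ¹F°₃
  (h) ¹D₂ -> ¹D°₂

4

(a) forbidden (parity, ΔS fail)
(b) allowed
(c) forbidden (parity, ΔS, ΔL fail)
(d) allowed
(e) forbidden (ΔS, ΔL fail)
(f) forbidden (ΔS, ΔL fail)
(g) allowed
(h) allowed
Total allowed: 4 of 8.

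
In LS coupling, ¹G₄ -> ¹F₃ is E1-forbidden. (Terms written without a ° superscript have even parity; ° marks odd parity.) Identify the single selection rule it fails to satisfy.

Initial level: S=0, L=4, J=4, parity even. Final level: S=0, L=3, J=3, parity even.
Parity must change: even → even — fails.
ΔS = 0: S: 0 → 0 — passes.
ΔL = 0, ±1 (not L=0↔0): L: 4 → 3, ΔL = -1 — passes.
ΔJ = 0, ±1 (not J=0↔0): J: 4 → 3, ΔJ = -1 — passes.

parity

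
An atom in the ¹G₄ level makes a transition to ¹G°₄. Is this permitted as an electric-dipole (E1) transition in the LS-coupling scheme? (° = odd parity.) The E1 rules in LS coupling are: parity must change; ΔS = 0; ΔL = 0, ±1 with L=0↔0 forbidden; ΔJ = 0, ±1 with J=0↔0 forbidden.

Reading off the term symbols: S 0→0, L 4→4, J 4→4, parity even→odd.
Parity must change: even → odd — satisfied.
ΔJ = 0, ±1 (not J=0↔0): J: 4 → 4, ΔJ = +0 — satisfied.
ΔL = 0, ±1 (not L=0↔0): L: 4 → 4, ΔL = +0 — satisfied.
ΔS = 0: S: 0 → 0 — satisfied.
All four E1 rules are satisfied.

allowed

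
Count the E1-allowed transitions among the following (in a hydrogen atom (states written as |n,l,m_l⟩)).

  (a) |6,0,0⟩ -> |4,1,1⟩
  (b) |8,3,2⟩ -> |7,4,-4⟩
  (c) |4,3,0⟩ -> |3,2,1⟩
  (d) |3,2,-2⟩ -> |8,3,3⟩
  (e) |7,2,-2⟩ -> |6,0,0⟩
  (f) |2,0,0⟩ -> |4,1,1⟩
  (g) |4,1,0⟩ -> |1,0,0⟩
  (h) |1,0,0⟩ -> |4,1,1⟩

(a) allowed
(b) forbidden — Δm_l = -6 (E1 requires Δm_l = 0, ±1)
(c) allowed
(d) forbidden — Δm_l = +5 (E1 requires Δm_l = 0, ±1)
(e) forbidden — Δl = -2 (E1 requires Δl = ±1); Δm_l = +2 (E1 requires Δm_l = 0, ±1)
(f) allowed
(g) allowed
(h) allowed
Total allowed: 5 of 8.

5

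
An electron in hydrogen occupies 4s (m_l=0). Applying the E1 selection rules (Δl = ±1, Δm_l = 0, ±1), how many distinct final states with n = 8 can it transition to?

E1 requires Δl = ±1, so l_f ∈ {-1, 1}; with 0 ≤ l_f ≤ n_f−1 = 7, the allowed l_f values are {1}.
For l_f = 1: m_f ∈ {m_i−1, m_i, m_i+1} ∩ [−1, 1] = {-1, 0, 1} → 3 states.
Total: 3.

3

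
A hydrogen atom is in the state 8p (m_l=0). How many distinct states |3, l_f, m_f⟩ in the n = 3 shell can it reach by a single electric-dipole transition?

E1 requires Δl = ±1, so l_f ∈ {0, 2}; with 0 ≤ l_f ≤ n_f−1 = 2, the allowed l_f values are {0, 2}.
For l_f = 0: m_f ∈ {m_i−1, m_i, m_i+1} ∩ [−0, 0] = {0} → 1 state.
For l_f = 2: m_f ∈ {m_i−1, m_i, m_i+1} ∩ [−2, 2] = {-1, 0, 1} → 3 states.
Total: 4.

4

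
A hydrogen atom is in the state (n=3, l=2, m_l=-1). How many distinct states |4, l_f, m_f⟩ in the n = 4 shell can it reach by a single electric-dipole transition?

E1 requires Δl = ±1, so l_f ∈ {1, 3}; with 0 ≤ l_f ≤ n_f−1 = 3, the allowed l_f values are {1, 3}.
For l_f = 1: m_f ∈ {m_i−1, m_i, m_i+1} ∩ [−1, 1] = {-1, 0} → 2 states.
For l_f = 3: m_f ∈ {m_i−1, m_i, m_i+1} ∩ [−3, 3] = {-2, -1, 0} → 3 states.
Total: 5.

5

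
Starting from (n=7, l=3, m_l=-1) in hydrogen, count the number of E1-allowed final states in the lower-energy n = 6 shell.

E1 requires Δl = ±1, so l_f ∈ {2, 4}; with 0 ≤ l_f ≤ n_f−1 = 5, the allowed l_f values are {2, 4}.
For l_f = 2: m_f ∈ {m_i−1, m_i, m_i+1} ∩ [−2, 2] = {-2, -1, 0} → 3 states.
For l_f = 4: m_f ∈ {m_i−1, m_i, m_i+1} ∩ [−4, 4] = {-2, -1, 0} → 3 states.
Total: 6.

6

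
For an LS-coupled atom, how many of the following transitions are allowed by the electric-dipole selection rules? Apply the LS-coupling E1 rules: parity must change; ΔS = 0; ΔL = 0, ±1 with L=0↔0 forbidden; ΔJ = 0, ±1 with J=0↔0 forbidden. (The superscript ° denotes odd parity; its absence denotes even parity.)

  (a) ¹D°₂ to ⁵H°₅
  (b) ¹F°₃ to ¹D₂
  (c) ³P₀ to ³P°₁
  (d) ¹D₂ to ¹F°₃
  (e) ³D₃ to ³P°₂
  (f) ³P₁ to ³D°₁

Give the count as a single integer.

5

(a) forbidden (parity, ΔS, ΔL, ΔJ fail)
(b) allowed
(c) allowed
(d) allowed
(e) allowed
(f) allowed
Total allowed: 5 of 6.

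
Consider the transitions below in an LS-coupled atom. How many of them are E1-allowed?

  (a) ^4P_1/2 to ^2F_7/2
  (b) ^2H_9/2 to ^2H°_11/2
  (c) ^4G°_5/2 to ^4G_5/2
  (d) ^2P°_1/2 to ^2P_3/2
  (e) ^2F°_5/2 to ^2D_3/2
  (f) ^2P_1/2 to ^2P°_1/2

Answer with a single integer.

(a) forbidden (parity, ΔS, ΔL, ΔJ fail)
(b) allowed
(c) allowed
(d) allowed
(e) allowed
(f) allowed
Total allowed: 5 of 6.

5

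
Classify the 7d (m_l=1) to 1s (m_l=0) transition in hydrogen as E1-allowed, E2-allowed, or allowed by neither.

Δl = 0 − 2 = -2; l_i + l_f = 2.
Δm_l = -1.
E1 (Δl = ±1, |Δm_l| ≤ 1): not satisfied.
E2 (Δl = 0,±2, l_i+l_f ≥ 2, |Δm_l| ≤ 2): satisfied.

E2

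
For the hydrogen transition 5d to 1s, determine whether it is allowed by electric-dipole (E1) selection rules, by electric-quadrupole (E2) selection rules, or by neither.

E2

Δl = 0 − 2 = -2; l_i + l_f = 2.
E1 (Δl = ±1): not satisfied.
E2 (Δl = 0,±2, l_i+l_f ≥ 2): satisfied.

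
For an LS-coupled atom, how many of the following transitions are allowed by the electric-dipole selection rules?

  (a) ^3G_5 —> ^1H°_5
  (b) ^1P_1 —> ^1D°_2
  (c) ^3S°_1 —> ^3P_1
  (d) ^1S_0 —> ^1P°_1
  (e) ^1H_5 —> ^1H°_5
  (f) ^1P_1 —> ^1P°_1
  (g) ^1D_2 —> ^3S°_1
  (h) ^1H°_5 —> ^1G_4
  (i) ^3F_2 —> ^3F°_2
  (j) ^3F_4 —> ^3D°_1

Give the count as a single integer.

(a) forbidden (ΔS fails)
(b) allowed
(c) allowed
(d) allowed
(e) allowed
(f) allowed
(g) forbidden (ΔS, ΔL fail)
(h) allowed
(i) allowed
(j) forbidden (ΔJ fails)
Total allowed: 7 of 10.

7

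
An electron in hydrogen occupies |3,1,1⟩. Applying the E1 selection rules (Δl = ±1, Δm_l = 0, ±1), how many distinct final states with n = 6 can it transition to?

E1 requires Δl = ±1, so l_f ∈ {0, 2}; with 0 ≤ l_f ≤ n_f−1 = 5, the allowed l_f values are {0, 2}.
For l_f = 0: m_f ∈ {m_i−1, m_i, m_i+1} ∩ [−0, 0] = {0} → 1 state.
For l_f = 2: m_f ∈ {m_i−1, m_i, m_i+1} ∩ [−2, 2] = {0, 1, 2} → 3 states.
Total: 4.

4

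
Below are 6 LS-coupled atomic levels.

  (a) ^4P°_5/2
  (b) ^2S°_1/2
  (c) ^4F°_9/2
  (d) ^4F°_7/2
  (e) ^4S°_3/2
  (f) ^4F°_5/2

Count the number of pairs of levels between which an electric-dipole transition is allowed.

0

(a)–(b): forbidden (parity, ΔS, ΔJ).
(a)–(c): forbidden (parity, ΔL, ΔJ).
(a)–(d): forbidden (parity, ΔL).
(a)–(e): forbidden (parity).
(a)–(f): forbidden (parity, ΔL).
(b)–(c): forbidden (parity, ΔS, ΔL, ΔJ).
(b)–(d): forbidden (parity, ΔS, ΔL, ΔJ).
(b)–(e): forbidden (parity, ΔS, ΔL).
(b)–(f): forbidden (parity, ΔS, ΔL, ΔJ).
(c)–(d): forbidden (parity).
(c)–(e): forbidden (parity, ΔL, ΔJ).
(c)–(f): forbidden (parity, ΔJ).
(d)–(e): forbidden (parity, ΔL, ΔJ).
(d)–(f): forbidden (parity).
(e)–(f): forbidden (parity, ΔL).
Allowed pairs: 0 of 15.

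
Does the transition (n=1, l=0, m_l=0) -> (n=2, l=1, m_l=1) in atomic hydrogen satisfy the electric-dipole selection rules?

Δl = 1 − 0 = +1; the E1 rule Δl = ±1 is ok.
Δm_l = 1 − (0) = +1. E1 requires Δm_l = 0, ±1: ok.
All E1 selection rules are satisfied.

allowed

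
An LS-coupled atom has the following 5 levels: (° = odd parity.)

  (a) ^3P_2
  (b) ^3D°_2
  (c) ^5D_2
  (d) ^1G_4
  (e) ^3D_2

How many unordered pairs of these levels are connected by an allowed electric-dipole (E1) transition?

2

(a)–(b): allowed.
(a)–(c): forbidden (parity, ΔS).
(a)–(d): forbidden (parity, ΔS, ΔL, ΔJ).
(a)–(e): forbidden (parity).
(b)–(c): forbidden (ΔS).
(b)–(d): forbidden (ΔS, ΔL, ΔJ).
(b)–(e): allowed.
(c)–(d): forbidden (parity, ΔS, ΔL, ΔJ).
(c)–(e): forbidden (parity, ΔS).
(d)–(e): forbidden (parity, ΔS, ΔL, ΔJ).
Allowed pairs: 2 of 10.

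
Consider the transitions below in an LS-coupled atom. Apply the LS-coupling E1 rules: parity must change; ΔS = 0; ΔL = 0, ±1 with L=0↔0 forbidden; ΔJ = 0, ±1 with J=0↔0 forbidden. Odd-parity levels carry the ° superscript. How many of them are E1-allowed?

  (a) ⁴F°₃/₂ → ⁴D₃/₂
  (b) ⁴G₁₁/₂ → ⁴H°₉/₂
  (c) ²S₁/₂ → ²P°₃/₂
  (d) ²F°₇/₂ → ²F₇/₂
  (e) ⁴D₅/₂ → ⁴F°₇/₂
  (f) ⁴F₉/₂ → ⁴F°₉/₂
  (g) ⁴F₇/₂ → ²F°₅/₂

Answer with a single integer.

6

(a) allowed
(b) allowed
(c) allowed
(d) allowed
(e) allowed
(f) allowed
(g) forbidden (ΔS fails)
Total allowed: 6 of 7.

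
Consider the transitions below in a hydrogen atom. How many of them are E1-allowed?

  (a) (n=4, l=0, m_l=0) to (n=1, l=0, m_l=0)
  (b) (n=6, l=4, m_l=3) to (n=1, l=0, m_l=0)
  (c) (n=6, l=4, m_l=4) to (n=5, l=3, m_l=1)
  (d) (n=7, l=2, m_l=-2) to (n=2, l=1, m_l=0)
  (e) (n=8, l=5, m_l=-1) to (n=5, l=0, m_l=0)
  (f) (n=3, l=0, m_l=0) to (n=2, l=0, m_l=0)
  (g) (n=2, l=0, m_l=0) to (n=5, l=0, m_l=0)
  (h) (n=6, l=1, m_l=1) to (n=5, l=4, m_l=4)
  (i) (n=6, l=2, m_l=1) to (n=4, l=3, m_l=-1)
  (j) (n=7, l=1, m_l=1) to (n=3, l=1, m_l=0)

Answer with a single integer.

(a) forbidden — Δl = +0 (E1 requires Δl = ±1)
(b) forbidden — Δl = -4 (E1 requires Δl = ±1); Δm_l = -3 (E1 requires Δm_l = 0, ±1)
(c) forbidden — Δm_l = -3 (E1 requires Δm_l = 0, ±1)
(d) forbidden — Δm_l = +2 (E1 requires Δm_l = 0, ±1)
(e) forbidden — Δl = -5 (E1 requires Δl = ±1)
(f) forbidden — Δl = +0 (E1 requires Δl = ±1)
(g) forbidden — Δl = +0 (E1 requires Δl = ±1)
(h) forbidden — Δl = +3 (E1 requires Δl = ±1); Δm_l = +3 (E1 requires Δm_l = 0, ±1)
(i) forbidden — Δm_l = -2 (E1 requires Δm_l = 0, ±1)
(j) forbidden — Δl = +0 (E1 requires Δl = ±1)
Total allowed: 0 of 10.

0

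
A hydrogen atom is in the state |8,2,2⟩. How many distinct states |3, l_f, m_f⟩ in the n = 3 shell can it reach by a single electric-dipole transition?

E1 requires Δl = ±1, so l_f ∈ {1, 3}; with 0 ≤ l_f ≤ n_f−1 = 2, the allowed l_f values are {1}.
For l_f = 1: m_f ∈ {m_i−1, m_i, m_i+1} ∩ [−1, 1] = {1} → 1 state.
Total: 1.

1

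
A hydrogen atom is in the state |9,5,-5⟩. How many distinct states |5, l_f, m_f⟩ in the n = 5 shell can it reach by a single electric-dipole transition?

1

E1 requires Δl = ±1, so l_f ∈ {4, 6}; with 0 ≤ l_f ≤ n_f−1 = 4, the allowed l_f values are {4}.
For l_f = 4: m_f ∈ {m_i−1, m_i, m_i+1} ∩ [−4, 4] = {-4} → 1 state.
Total: 1.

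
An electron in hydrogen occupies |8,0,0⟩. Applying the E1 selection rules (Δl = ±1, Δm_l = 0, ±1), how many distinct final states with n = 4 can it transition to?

E1 requires Δl = ±1, so l_f ∈ {-1, 1}; with 0 ≤ l_f ≤ n_f−1 = 3, the allowed l_f values are {1}.
For l_f = 1: m_f ∈ {m_i−1, m_i, m_i+1} ∩ [−1, 1] = {-1, 0, 1} → 3 states.
Total: 3.

3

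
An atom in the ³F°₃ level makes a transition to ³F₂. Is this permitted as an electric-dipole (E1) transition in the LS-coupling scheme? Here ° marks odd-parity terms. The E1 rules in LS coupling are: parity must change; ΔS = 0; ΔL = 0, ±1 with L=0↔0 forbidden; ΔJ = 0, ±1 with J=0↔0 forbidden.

Initial level: S=1, L=3, J=3, parity odd. Final level: S=1, L=3, J=2, parity even.
Parity must change: odd → even — ok.
ΔS = 0: S: 1 → 1 — ok.
ΔL = 0, ±1 (not L=0↔0): L: 3 → 3, ΔL = +0 — ok.
ΔJ = 0, ±1 (not J=0↔0): J: 3 → 2, ΔJ = -1 — ok.
All four E1 rules are satisfied.

allowed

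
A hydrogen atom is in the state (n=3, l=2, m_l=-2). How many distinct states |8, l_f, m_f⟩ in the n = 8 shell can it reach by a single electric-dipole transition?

4

E1 requires Δl = ±1, so l_f ∈ {1, 3}; with 0 ≤ l_f ≤ n_f−1 = 7, the allowed l_f values are {1, 3}.
For l_f = 1: m_f ∈ {m_i−1, m_i, m_i+1} ∩ [−1, 1] = {-1} → 1 state.
For l_f = 3: m_f ∈ {m_i−1, m_i, m_i+1} ∩ [−3, 3] = {-3, -2, -1} → 3 states.
Total: 4.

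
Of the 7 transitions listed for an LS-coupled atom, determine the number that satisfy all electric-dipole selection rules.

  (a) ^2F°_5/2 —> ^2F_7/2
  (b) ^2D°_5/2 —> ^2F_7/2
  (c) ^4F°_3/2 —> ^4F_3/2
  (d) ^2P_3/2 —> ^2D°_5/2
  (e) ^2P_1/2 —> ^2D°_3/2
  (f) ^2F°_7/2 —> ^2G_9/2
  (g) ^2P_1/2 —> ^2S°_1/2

(a) allowed
(b) allowed
(c) allowed
(d) allowed
(e) allowed
(f) allowed
(g) allowed
Total allowed: 7 of 7.

7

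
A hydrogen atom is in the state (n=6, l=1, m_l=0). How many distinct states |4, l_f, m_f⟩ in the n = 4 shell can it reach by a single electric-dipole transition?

4

E1 requires Δl = ±1, so l_f ∈ {0, 2}; with 0 ≤ l_f ≤ n_f−1 = 3, the allowed l_f values are {0, 2}.
For l_f = 0: m_f ∈ {m_i−1, m_i, m_i+1} ∩ [−0, 0] = {0} → 1 state.
For l_f = 2: m_f ∈ {m_i−1, m_i, m_i+1} ∩ [−2, 2] = {-1, 0, 1} → 3 states.
Total: 4.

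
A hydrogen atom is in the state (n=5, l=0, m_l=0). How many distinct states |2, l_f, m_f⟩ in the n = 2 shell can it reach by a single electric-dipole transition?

E1 requires Δl = ±1, so l_f ∈ {-1, 1}; with 0 ≤ l_f ≤ n_f−1 = 1, the allowed l_f values are {1}.
For l_f = 1: m_f ∈ {m_i−1, m_i, m_i+1} ∩ [−1, 1] = {-1, 0, 1} → 3 states.
Total: 3.

3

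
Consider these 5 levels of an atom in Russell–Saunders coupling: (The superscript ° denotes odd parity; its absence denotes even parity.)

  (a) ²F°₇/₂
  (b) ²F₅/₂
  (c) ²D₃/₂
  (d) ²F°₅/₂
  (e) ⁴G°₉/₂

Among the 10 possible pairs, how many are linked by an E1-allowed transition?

3

(a)–(b): allowed.
(a)–(c): forbidden (ΔJ).
(a)–(d): forbidden (parity).
(a)–(e): forbidden (parity, ΔS).
(b)–(c): forbidden (parity).
(b)–(d): allowed.
(b)–(e): forbidden (ΔS, ΔJ).
(c)–(d): allowed.
(c)–(e): forbidden (ΔS, ΔL, ΔJ).
(d)–(e): forbidden (parity, ΔS, ΔJ).
Allowed pairs: 3 of 10.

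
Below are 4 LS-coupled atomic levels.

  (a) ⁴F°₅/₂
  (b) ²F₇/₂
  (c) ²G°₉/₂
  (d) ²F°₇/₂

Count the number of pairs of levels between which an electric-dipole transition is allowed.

2

(a)–(b): forbidden (ΔS).
(a)–(c): forbidden (parity, ΔS, ΔJ).
(a)–(d): forbidden (parity, ΔS).
(b)–(c): allowed.
(b)–(d): allowed.
(c)–(d): forbidden (parity).
Allowed pairs: 2 of 6.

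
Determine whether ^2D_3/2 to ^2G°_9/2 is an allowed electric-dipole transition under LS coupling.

ΔJ = 0, ±1 (not J=0↔0): J: 3/2 → 9/2, ΔJ = +3 — ✗.
ΔS = 0: S: 1/2 → 1/2 — ✓.
Parity must change: even → odd — ✓.
ΔL = 0, ±1 (not L=0↔0): L: 2 → 4, ΔL = +2 — ✗.
Rule(s) violated: ΔL, ΔJ.

forbidden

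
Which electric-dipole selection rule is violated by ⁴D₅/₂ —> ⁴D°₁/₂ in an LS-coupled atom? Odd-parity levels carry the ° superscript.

the ΔJ = 0, ±1 rule

Reading off the term symbols: S 3/2→3/2, L 2→2, J 5/2→1/2, parity even→odd.
Parity must change: even → odd — satisfied.
ΔL = 0, ±1 (not L=0↔0): L: 2 → 2, ΔL = +0 — satisfied.
ΔS = 0: S: 3/2 → 3/2 — satisfied.
ΔJ = 0, ±1 (not J=0↔0): J: 5/2 → 1/2, ΔJ = -2 — violated.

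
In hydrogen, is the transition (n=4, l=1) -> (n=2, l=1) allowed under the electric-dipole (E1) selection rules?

l: 1 → 1 (Δl = +0). Δl = ±1 fails.
The transition is electric-dipole forbidden.

forbidden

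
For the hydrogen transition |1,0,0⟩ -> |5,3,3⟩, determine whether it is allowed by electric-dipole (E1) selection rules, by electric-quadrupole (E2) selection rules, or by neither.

neither

Δl = 3 − 0 = +3; l_i + l_f = 3.
Δm_l = +3.
E1 (Δl = ±1, |Δm_l| ≤ 1): not satisfied.
E2 (Δl = 0,±2, l_i+l_f ≥ 2, |Δm_l| ≤ 2): not satisfied.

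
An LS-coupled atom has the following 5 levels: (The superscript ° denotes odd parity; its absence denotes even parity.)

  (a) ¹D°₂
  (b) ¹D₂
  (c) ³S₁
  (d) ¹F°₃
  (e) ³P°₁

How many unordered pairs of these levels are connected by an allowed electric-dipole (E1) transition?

(a)–(b): allowed.
(a)–(c): forbidden (ΔS, ΔL).
(a)–(d): forbidden (parity).
(a)–(e): forbidden (parity, ΔS).
(b)–(c): forbidden (parity, ΔS, ΔL).
(b)–(d): allowed.
(b)–(e): forbidden (ΔS).
(c)–(d): forbidden (ΔS, ΔL, ΔJ).
(c)–(e): allowed.
(d)–(e): forbidden (parity, ΔS, ΔL, ΔJ).
Allowed pairs: 3 of 10.

3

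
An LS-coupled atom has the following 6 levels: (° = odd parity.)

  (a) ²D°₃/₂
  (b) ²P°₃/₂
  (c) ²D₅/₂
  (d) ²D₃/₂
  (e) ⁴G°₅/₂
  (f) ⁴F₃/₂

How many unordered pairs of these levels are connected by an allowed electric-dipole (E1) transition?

(a)–(b): forbidden (parity).
(a)–(c): allowed.
(a)–(d): allowed.
(a)–(e): forbidden (parity, ΔS, ΔL).
(a)–(f): forbidden (ΔS).
(b)–(c): allowed.
(b)–(d): allowed.
(b)–(e): forbidden (parity, ΔS, ΔL).
(b)–(f): forbidden (ΔS, ΔL).
(c)–(d): forbidden (parity).
(c)–(e): forbidden (ΔS, ΔL).
(c)–(f): forbidden (parity, ΔS).
(d)–(e): forbidden (ΔS, ΔL).
(d)–(f): forbidden (parity, ΔS).
(e)–(f): allowed.
Allowed pairs: 5 of 15.

5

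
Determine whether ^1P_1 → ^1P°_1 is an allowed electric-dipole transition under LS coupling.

Parity must change: even → odd — ok.
ΔS = 0: S: 0 → 0 — ok.
ΔL = 0, ±1 (not L=0↔0): L: 1 → 1, ΔL = +0 — ok.
ΔJ = 0, ±1 (not J=0↔0): J: 1 → 1, ΔJ = +0 — ok.
All four E1 rules are satisfied.

allowed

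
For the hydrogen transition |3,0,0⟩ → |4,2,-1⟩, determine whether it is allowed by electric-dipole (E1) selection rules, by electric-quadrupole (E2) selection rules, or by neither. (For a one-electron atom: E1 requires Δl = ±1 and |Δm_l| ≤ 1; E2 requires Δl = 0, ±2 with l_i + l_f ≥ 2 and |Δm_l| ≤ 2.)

Δl = 2 − 0 = +2; l_i + l_f = 2.
Δm_l = -1.
E1 (Δl = ±1, |Δm_l| ≤ 1): not satisfied.
E2 (Δl = 0,±2, l_i+l_f ≥ 2, |Δm_l| ≤ 2): satisfied.

E2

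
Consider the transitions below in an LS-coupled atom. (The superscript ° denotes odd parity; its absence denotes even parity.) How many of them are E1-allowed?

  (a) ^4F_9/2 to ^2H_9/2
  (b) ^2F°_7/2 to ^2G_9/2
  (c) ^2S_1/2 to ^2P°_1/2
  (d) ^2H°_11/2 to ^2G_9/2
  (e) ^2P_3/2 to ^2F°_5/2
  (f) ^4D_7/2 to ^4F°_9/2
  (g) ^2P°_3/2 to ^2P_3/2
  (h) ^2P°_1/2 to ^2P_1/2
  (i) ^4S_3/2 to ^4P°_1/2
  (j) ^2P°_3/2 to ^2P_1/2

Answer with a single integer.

(a) forbidden (parity, ΔS, ΔL fail)
(b) allowed
(c) allowed
(d) allowed
(e) forbidden (ΔL fails)
(f) allowed
(g) allowed
(h) allowed
(i) allowed
(j) allowed
Total allowed: 8 of 10.

8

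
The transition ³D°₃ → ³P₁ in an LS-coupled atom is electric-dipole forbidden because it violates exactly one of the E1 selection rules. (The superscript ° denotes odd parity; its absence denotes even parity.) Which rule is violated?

Reading off the term symbols: S 1→1, L 2→1, J 3→1, parity odd→even.
Parity must change: odd → even — satisfied.
ΔS = 0: S: 1 → 1 — satisfied.
ΔL = 0, ±1 (not L=0↔0): L: 2 → 1, ΔL = -1 — satisfied.
ΔJ = 0, ±1 (not J=0↔0): J: 3 → 1, ΔJ = -2 — violated.

the ΔJ = 0, ±1 rule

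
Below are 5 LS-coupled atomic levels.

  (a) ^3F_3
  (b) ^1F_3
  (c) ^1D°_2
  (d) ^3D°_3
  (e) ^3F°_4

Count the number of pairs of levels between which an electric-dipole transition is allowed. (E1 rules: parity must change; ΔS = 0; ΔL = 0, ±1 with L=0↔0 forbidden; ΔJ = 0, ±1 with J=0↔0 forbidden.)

3

(a)–(b): forbidden (parity, ΔS).
(a)–(c): forbidden (ΔS).
(a)–(d): allowed.
(a)–(e): allowed.
(b)–(c): allowed.
(b)–(d): forbidden (ΔS).
(b)–(e): forbidden (ΔS).
(c)–(d): forbidden (parity, ΔS).
(c)–(e): forbidden (parity, ΔS, ΔJ).
(d)–(e): forbidden (parity).
Allowed pairs: 3 of 10.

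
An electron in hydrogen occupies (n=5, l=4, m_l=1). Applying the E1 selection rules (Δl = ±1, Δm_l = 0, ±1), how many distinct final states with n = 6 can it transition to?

6

E1 requires Δl = ±1, so l_f ∈ {3, 5}; with 0 ≤ l_f ≤ n_f−1 = 5, the allowed l_f values are {3, 5}.
For l_f = 3: m_f ∈ {m_i−1, m_i, m_i+1} ∩ [−3, 3] = {0, 1, 2} → 3 states.
For l_f = 5: m_f ∈ {m_i−1, m_i, m_i+1} ∩ [−5, 5] = {0, 1, 2} → 3 states.
Total: 6.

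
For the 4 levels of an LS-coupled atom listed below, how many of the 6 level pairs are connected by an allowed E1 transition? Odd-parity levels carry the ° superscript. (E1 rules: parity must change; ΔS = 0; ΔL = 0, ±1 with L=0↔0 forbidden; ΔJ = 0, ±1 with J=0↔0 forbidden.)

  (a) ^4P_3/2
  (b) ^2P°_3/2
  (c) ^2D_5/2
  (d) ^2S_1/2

(a)–(b): forbidden (ΔS).
(a)–(c): forbidden (parity, ΔS).
(a)–(d): forbidden (parity, ΔS).
(b)–(c): allowed.
(b)–(d): allowed.
(c)–(d): forbidden (parity, ΔL, ΔJ).
Allowed pairs: 2 of 6.

2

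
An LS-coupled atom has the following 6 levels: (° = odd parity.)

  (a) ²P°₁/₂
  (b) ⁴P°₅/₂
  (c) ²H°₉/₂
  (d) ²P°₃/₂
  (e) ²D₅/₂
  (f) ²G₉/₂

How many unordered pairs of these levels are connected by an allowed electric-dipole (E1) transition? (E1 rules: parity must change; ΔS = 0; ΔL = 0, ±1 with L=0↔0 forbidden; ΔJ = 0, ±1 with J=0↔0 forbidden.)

(a)–(b): forbidden (parity, ΔS, ΔJ).
(a)–(c): forbidden (parity, ΔL, ΔJ).
(a)–(d): forbidden (parity).
(a)–(e): forbidden (ΔJ).
(a)–(f): forbidden (ΔL, ΔJ).
(b)–(c): forbidden (parity, ΔS, ΔL, ΔJ).
(b)–(d): forbidden (parity, ΔS).
(b)–(e): forbidden (ΔS).
(b)–(f): forbidden (ΔS, ΔL, ΔJ).
(c)–(d): forbidden (parity, ΔL, ΔJ).
(c)–(e): forbidden (ΔL, ΔJ).
(c)–(f): allowed.
(d)–(e): allowed.
(d)–(f): forbidden (ΔL, ΔJ).
(e)–(f): forbidden (parity, ΔL, ΔJ).
Allowed pairs: 2 of 15.

2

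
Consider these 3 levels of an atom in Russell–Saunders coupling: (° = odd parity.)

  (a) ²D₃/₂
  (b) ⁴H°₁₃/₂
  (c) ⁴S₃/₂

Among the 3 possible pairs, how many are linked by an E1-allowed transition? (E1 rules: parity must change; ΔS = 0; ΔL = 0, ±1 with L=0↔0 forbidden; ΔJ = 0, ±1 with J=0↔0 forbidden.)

0

(a)–(b): forbidden (ΔS, ΔL, ΔJ).
(a)–(c): forbidden (parity, ΔS, ΔL).
(b)–(c): forbidden (ΔL, ΔJ).
Allowed pairs: 0 of 3.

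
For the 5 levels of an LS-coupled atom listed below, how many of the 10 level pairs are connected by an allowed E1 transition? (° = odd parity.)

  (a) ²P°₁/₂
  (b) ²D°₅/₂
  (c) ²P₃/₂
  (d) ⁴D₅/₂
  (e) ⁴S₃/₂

2

(a)–(b): forbidden (parity, ΔJ).
(a)–(c): allowed.
(a)–(d): forbidden (ΔS, ΔJ).
(a)–(e): forbidden (ΔS).
(b)–(c): allowed.
(b)–(d): forbidden (ΔS).
(b)–(e): forbidden (ΔS, ΔL).
(c)–(d): forbidden (parity, ΔS).
(c)–(e): forbidden (parity, ΔS).
(d)–(e): forbidden (parity, ΔL).
Allowed pairs: 2 of 10.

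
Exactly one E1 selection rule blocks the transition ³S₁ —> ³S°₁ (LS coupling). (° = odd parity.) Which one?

the L=0 ↔ L=0 exclusion

Reading off the term symbols: S 1→1, L 0→0, J 1→1, parity even→odd.
Parity must change: even → odd — ✓.
ΔS = 0: S: 1 → 1 — ✓.
ΔL = 0, ±1 (not L=0↔0): L: 0 → 0, ΔL = +0 — ✗.
ΔJ = 0, ±1 (not J=0↔0): J: 1 → 1, ΔJ = +0 — ✓.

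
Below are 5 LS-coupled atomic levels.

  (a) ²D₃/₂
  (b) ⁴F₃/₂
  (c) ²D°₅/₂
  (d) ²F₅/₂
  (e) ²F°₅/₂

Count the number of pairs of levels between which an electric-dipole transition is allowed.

(a)–(b): forbidden (parity, ΔS).
(a)–(c): allowed.
(a)–(d): forbidden (parity).
(a)–(e): allowed.
(b)–(c): forbidden (ΔS).
(b)–(d): forbidden (parity, ΔS).
(b)–(e): forbidden (ΔS).
(c)–(d): allowed.
(c)–(e): forbidden (parity).
(d)–(e): allowed.
Allowed pairs: 4 of 10.

4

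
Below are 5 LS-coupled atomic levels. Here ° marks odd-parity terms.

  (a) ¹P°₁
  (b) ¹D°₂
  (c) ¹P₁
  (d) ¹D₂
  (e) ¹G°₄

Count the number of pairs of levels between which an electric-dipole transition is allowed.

4

(a)–(b): forbidden (parity).
(a)–(c): allowed.
(a)–(d): allowed.
(a)–(e): forbidden (parity, ΔL, ΔJ).
(b)–(c): allowed.
(b)–(d): allowed.
(b)–(e): forbidden (parity, ΔL, ΔJ).
(c)–(d): forbidden (parity).
(c)–(e): forbidden (ΔL, ΔJ).
(d)–(e): forbidden (ΔL, ΔJ).
Allowed pairs: 4 of 10.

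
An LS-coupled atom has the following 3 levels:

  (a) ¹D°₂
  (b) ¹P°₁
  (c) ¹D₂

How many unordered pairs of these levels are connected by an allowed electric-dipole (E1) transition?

(a)–(b): forbidden (parity).
(a)–(c): allowed.
(b)–(c): allowed.
Allowed pairs: 2 of 3.

2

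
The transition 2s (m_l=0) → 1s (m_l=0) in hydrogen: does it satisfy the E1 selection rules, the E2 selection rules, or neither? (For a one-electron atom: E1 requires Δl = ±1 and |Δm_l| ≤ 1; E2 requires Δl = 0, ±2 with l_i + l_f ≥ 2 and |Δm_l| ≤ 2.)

neither

Δl = 0 − 0 = +0; l_i + l_f = 0.
Δm_l = +0.
E1 (Δl = ±1, |Δm_l| ≤ 1): not satisfied.
E2 (Δl = 0,±2, l_i+l_f ≥ 2, |Δm_l| ≤ 2): not satisfied.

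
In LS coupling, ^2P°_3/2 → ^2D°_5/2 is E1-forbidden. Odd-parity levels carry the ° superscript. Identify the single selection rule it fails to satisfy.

Parity must change: odd → odd — ✗.
ΔS = 0: S: 1/2 → 1/2 — ✓.
ΔL = 0, ±1 (not L=0↔0): L: 1 → 2, ΔL = +1 — ✓.
ΔJ = 0, ±1 (not J=0↔0): J: 3/2 → 5/2, ΔJ = +1 — ✓.

parity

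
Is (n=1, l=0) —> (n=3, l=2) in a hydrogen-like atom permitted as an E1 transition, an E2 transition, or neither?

Δl = 2 − 0 = +2; l_i + l_f = 2.
E1 (Δl = ±1): not satisfied.
E2 (Δl = 0,±2, l_i+l_f ≥ 2): satisfied.

E2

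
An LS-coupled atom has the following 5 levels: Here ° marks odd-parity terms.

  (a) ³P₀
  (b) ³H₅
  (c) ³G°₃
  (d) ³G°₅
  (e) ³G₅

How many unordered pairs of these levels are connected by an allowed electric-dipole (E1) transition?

(a)–(b): forbidden (parity, ΔL, ΔJ).
(a)–(c): forbidden (ΔL, ΔJ).
(a)–(d): forbidden (ΔL, ΔJ).
(a)–(e): forbidden (parity, ΔL, ΔJ).
(b)–(c): forbidden (ΔJ).
(b)–(d): allowed.
(b)–(e): forbidden (parity).
(c)–(d): forbidden (parity, ΔJ).
(c)–(e): forbidden (ΔJ).
(d)–(e): allowed.
Allowed pairs: 2 of 10.

2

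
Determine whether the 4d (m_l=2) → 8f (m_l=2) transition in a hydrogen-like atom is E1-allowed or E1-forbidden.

l: 2 → 3 (Δl = +1). Δl = ±1 ✓.
Δm_l = 2 − (2) = +0. E1 requires Δm_l = 0, ±1: ✓.
All E1 selection rules are satisfied.

allowed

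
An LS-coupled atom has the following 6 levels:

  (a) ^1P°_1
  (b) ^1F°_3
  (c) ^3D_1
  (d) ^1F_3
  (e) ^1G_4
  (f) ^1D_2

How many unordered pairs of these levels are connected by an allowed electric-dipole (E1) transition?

4

(a)–(b): forbidden (parity, ΔL, ΔJ).
(a)–(c): forbidden (ΔS).
(a)–(d): forbidden (ΔL, ΔJ).
(a)–(e): forbidden (ΔL, ΔJ).
(a)–(f): allowed.
(b)–(c): forbidden (ΔS, ΔJ).
(b)–(d): allowed.
(b)–(e): allowed.
(b)–(f): allowed.
(c)–(d): forbidden (parity, ΔS, ΔJ).
(c)–(e): forbidden (parity, ΔS, ΔL, ΔJ).
(c)–(f): forbidden (parity, ΔS).
(d)–(e): forbidden (parity).
(d)–(f): forbidden (parity).
(e)–(f): forbidden (parity, ΔL, ΔJ).
Allowed pairs: 4 of 15.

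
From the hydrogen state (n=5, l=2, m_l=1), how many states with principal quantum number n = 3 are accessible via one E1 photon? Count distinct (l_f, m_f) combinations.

E1 requires Δl = ±1, so l_f ∈ {1, 3}; with 0 ≤ l_f ≤ n_f−1 = 2, the allowed l_f values are {1}.
For l_f = 1: m_f ∈ {m_i−1, m_i, m_i+1} ∩ [−1, 1] = {0, 1} → 2 states.
Total: 2.

2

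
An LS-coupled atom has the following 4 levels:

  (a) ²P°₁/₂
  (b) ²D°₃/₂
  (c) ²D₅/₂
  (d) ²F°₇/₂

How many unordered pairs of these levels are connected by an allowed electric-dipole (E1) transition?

2

(a)–(b): forbidden (parity).
(a)–(c): forbidden (ΔJ).
(a)–(d): forbidden (parity, ΔL, ΔJ).
(b)–(c): allowed.
(b)–(d): forbidden (parity, ΔJ).
(c)–(d): allowed.
Allowed pairs: 2 of 6.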